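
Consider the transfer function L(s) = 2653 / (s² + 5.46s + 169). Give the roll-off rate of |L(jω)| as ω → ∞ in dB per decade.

With 0 zeros and 2 poles, the high-frequency asymptotic slope is 20 × (0 − 2) = -40 dB/decade.

-40 dB/decade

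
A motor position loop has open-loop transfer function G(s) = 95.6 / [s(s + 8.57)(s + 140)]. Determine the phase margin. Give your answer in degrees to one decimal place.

89.4 deg

Gain crossover: |G(jω)| = 1 at ω ≈ 0.0797 rad/s.
∠G(j0.0797) = −90° − arctan(0.0797/8.57) − arctan(0.0797/140) ≈ -90.57°
PM = 180° + (-90.57°) = 89.43°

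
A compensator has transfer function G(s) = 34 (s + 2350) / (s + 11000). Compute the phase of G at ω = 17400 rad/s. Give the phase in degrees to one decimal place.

24.6°

∠(j17400 + 2350) = arctan(17400/2350) = 82.31°
∠(j17400 + 11000) = arctan(17400/11000) = 57.70°
∠G(j17400) = 82.31° − 57.70° = 24.61°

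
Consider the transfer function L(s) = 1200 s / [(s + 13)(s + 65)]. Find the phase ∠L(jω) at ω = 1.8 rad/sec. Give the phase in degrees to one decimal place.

80.5°

∠(j1.8) = 90.00°
∠(j1.8 + 13) = arctan(1.8/13) = 7.88°
∠(j1.8 + 65) = arctan(1.8/65) = 1.59°
∠L(j1.8) = 90.00° − (7.88° + 1.59°) = 80.53°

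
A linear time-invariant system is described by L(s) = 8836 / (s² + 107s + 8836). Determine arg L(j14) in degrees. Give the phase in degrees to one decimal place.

-9.8°

∠[(j14)² + 107(j14) + 8836] = ∠[8640 + j1498] = 9.84°
∠L(j14) = −9.84° = -9.84°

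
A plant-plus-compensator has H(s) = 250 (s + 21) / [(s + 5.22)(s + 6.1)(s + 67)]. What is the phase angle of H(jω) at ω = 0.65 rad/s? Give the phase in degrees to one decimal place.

-12.0 deg

∠(j0.65 + 21) = arctan(0.65/21) = 1.77°
∠(j0.65 + 5.22) = arctan(0.65/5.22) = 7.10°
∠(j0.65 + 6.1) = arctan(0.65/6.1) = 6.08°
∠(j0.65 + 67) = arctan(0.65/67) = 0.56°
∠H(j0.65) = 1.77° − (7.10° + 6.08° + 0.56°) = -11.96°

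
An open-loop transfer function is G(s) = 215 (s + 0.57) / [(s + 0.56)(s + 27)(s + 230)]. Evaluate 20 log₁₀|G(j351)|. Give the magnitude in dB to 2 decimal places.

-56.74 dB

|j351 + 0.57| = √(351² + 0.57²) = 351
|j351 + 0.56| = √(351² + 0.56²) = 351
|j351 + 27| = √(351² + 27²) = 352
|j351 + 230| = √(351² + 230²) = 419.6
|G(j351)| = 215 × 351 / (351 × 352 × 419.6) = 0.0014554
20 log₁₀(0.0014554) = -56.741 dB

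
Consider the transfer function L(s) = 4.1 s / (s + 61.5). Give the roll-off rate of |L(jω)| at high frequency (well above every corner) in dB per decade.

0 dB/decade

With 1 zero and 1 pole, the high-frequency asymptotic slope is 20 × (1 − 1) = 0 dB/decade.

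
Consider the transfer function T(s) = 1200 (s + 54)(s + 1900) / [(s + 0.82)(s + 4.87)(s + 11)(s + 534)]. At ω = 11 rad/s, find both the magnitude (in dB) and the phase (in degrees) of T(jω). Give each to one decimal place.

|T| = 41.1 dB, ∠T = -186.2°

|j11 + 54| = √(11² + 54²) = 55.11
|j11 + 1900| = √(11² + 1900²) = 1900
|j11 + 0.82| = √(11² + 0.82²) = 11.03
|j11 + 4.87| = √(11² + 4.87²) = 12.03
|j11 + 11| = √(11² + 11²) = 15.56
|j11 + 534| = √(11² + 534²) = 534.1
|T(j11)| = 1200 × 55.11 × 1900 / (11.03 × 12.03 × 15.56 × 534.1) = 113.96
20 log₁₀(113.96) = 41.14 dB
∠(j11 + 54) = arctan(11/54) = 11.51°
∠(j11 + 1900) = arctan(11/1900) = 0.33°
∠(j11 + 0.82) = arctan(11/0.82) = 85.74°
∠(j11 + 4.87) = arctan(11/4.87) = 66.12°
∠(j11 + 11) = arctan(11/11) = 45.00°
∠(j11 + 534) = arctan(11/534) = 1.18°
∠T(j11) = 11.51° + 0.33° − (85.74° + 66.12° + 45.00° + 1.18°) = -186.19°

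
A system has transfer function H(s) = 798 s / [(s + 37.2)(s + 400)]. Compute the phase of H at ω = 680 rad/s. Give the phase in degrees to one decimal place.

-56.4°

∠(j680) = 90.00°
∠(j680 + 37.2) = arctan(680/37.2) = 86.87°
∠(j680 + 400) = arctan(680/400) = 59.53°
∠H(j680) = 90.00° − (86.87° + 59.53°) = -56.40°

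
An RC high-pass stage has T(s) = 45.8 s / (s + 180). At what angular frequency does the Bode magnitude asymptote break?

The single real pole at s = −180 gives a corner at ω = 180 rad/s.

180 rad/s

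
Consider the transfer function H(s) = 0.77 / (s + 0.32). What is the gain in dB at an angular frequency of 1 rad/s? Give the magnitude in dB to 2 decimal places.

-2.69 dB

|j1 + 0.32| = √(1² + 0.32²) = 1.05
|H(j1)| = 0.77 / 1.05 = 0.73337
20 log₁₀(0.73337) = -2.694 dB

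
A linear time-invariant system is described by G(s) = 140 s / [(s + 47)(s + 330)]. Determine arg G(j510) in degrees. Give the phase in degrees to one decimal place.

∠(j510) = 90.00°
∠(j510 + 47) = arctan(510/47) = 84.73°
∠(j510 + 330) = arctan(510/330) = 57.09°
∠G(j510) = 90.00° − (84.73° + 57.09°) = -51.83°

-51.8°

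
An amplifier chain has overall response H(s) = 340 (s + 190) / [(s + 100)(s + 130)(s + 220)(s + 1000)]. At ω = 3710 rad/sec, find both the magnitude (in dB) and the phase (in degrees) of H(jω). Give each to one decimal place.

|j3710 + 190| = √(3710² + 190²) = 3715
|j3710 + 100| = √(3710² + 100²) = 3711
|j3710 + 130| = √(3710² + 130²) = 3712
|j3710 + 220| = √(3710² + 220²) = 3717
|j3710 + 1000| = √(3710² + 1000²) = 3842
|H(j3710)| = 340 × 3715 / (3711 × 3712 × 3717 × 3842) = 6.4196e-09
20 log₁₀(6.4196e-09) = -163.85 dB
∠(j3710 + 190) = arctan(3710/190) = 87.07°
∠(j3710 + 100) = arctan(3710/100) = 88.46°
∠(j3710 + 130) = arctan(3710/130) = 87.99°
∠(j3710 + 220) = arctan(3710/220) = 86.61°
∠(j3710 + 1000) = arctan(3710/1000) = 74.91°
∠H(j3710) = 87.07° − (88.46° + 87.99° + 86.61° + 74.91°) = -250.90°

|H| = -163.8 dB, ∠H = -250.9°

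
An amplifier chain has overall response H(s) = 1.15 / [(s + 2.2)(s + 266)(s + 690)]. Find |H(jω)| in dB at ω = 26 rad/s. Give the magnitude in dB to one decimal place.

-132.4 dB

|j26 + 2.2| = √(26² + 2.2²) = 26.09
|j26 + 266| = √(26² + 266²) = 267.3
|j26 + 690| = √(26² + 690²) = 690.5
|H(j26)| = 1.15 / (26.09 × 267.3 × 690.5) = 2.3882e-07
20 log₁₀(2.3882e-07) = -132.44 dB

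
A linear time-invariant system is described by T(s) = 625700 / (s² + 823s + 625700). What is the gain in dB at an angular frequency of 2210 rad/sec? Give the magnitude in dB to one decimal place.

-17.4 dB

|(j2210)² + 823(j2210) + 625700| = |-4.2584e+06 + j1.8188e+06| = 4.631e+06
|T(j2210)| = 625700 / 4.631e+06 = 0.13512
20 log₁₀(0.13512) = -17.39 dB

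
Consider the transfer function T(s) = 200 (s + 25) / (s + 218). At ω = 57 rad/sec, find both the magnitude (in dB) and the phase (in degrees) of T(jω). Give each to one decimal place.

|T| = 34.8 dB, ∠T = 51.7°

|j57 + 25| = √(57² + 25²) = 62.24
|j57 + 218| = √(57² + 218²) = 225.3
|T(j57)| = 200 × 62.24 / 225.3 = 55.245
20 log₁₀(55.245) = 34.85 dB
∠(j57 + 25) = arctan(57/25) = 66.32°
∠(j57 + 218) = arctan(57/218) = 14.65°
∠T(j57) = 66.32° − 14.65° = 51.66°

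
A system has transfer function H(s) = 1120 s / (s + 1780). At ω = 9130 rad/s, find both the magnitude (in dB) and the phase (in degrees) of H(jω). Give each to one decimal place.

|H| = 60.8 dB, ∠H = 11.0°

|j9130| = 9130
|j9130 + 1780| = √(9130² + 1780²) = 9302
|H(j9130)| = 1120 × 9130 / 9302 = 1099.3
20 log₁₀(1099.3) = 60.82 dB
∠(j9130) = 90.00°
∠(j9130 + 1780) = arctan(9130/1780) = 78.97°
∠H(j9130) = 90.00° − 78.97° = 11.03°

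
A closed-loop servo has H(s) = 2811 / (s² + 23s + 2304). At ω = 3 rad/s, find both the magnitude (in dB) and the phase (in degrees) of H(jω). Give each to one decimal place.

|(j3)² + 23(j3) + 2304| = |2295 + j69| = 2296
|H(j3)| = 2811 / 2296 = 1.2243
20 log₁₀(1.2243) = 1.76 dB
∠[(j3)² + 23(j3) + 2304] = ∠[2295 + j69] = 1.72°
∠H(j3) = −1.72° = -1.72°

|H| = 1.8 dB, ∠H = -1.7°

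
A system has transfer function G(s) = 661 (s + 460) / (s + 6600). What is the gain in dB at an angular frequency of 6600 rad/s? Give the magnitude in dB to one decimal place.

|j6600 + 460| = √(6600² + 460²) = 6616
|j6600 + 6600| = √(6600² + 6600²) = 9334
|G(j6600)| = 661 × 6616 / 9334 = 468.53
20 log₁₀(468.53) = 53.41 dB

53.4 dB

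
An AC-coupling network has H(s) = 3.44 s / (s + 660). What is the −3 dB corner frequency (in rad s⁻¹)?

660 rad s⁻¹

For a single-pole high-pass, the −3 dB point is at the pole: ω = 660 rad s⁻¹.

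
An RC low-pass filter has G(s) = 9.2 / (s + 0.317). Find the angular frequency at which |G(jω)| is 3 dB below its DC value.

For a single-pole low-pass, the −3 dB point is at the pole: ω = 0.317 rad s⁻¹.

0.317 rad s⁻¹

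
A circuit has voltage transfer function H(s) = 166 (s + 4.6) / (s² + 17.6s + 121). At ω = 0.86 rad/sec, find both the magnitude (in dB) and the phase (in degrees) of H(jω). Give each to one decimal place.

|j0.86 + 4.6| = √(0.86² + 4.6²) = 4.68
|(j0.86)² + 17.6(j0.86) + 121| = |120.26 + j15.136| = 121.2
|H(j0.86)| = 166 × 4.68 / 121.2 = 6.409
20 log₁₀(6.409) = 16.14 dB
∠(j0.86 + 4.6) = arctan(0.86/4.6) = 10.59°
∠[(j0.86)² + 17.6(j0.86) + 121] = ∠[120.26 + j15.136] = 7.17°
∠H(j0.86) = 10.59° − 7.17° = 3.42°

|H| = 16.1 dB, ∠H = 3.4 deg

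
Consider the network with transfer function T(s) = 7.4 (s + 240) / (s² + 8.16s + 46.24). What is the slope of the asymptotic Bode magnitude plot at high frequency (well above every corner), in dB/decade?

-20 dB/decade

With 1 zero and 2 poles, the high-frequency asymptotic slope is 20 × (1 − 2) = -20 dB/decade.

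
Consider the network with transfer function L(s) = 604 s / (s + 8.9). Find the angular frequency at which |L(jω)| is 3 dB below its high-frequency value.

For a single-pole high-pass, the −3 dB point is at the pole: ω = 8.9 rad s⁻¹.

8.9 rad s⁻¹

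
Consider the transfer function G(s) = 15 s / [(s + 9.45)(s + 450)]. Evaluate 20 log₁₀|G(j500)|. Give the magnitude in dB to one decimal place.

|j500| = 500
|j500 + 9.45| = √(500² + 9.45²) = 500.1
|j500 + 450| = √(500² + 450²) = 672.7
|G(j500)| = 15 × 500 / (500.1 × 672.7) = 0.022295
20 log₁₀(0.022295) = -33.04 dB

-33.0 dB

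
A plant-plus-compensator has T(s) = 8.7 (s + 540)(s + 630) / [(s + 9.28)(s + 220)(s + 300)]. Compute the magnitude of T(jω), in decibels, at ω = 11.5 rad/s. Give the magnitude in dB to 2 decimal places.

|j11.5 + 540| = √(11.5² + 540²) = 540.1
|j11.5 + 630| = √(11.5² + 630²) = 630.1
|j11.5 + 9.28| = √(11.5² + 9.28²) = 14.78
|j11.5 + 220| = √(11.5² + 220²) = 220.3
|j11.5 + 300| = √(11.5² + 300²) = 300.2
|T(j11.5)| = 8.7 × 540.1 × 630.1 / (14.78 × 220.3 × 300.2) = 3.0295
20 log₁₀(3.0295) = 9.627 dB

9.63 dB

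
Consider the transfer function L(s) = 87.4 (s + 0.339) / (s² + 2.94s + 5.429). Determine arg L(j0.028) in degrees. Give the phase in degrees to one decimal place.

3.9 deg

∠(j0.028 + 0.339) = arctan(0.028/0.339) = 4.72°
∠[(j0.028)² + 2.94(j0.028) + 5.429] = ∠[5.4282 + j0.08232] = 0.87°
∠L(j0.028) = 4.72° − 0.87° = 3.85°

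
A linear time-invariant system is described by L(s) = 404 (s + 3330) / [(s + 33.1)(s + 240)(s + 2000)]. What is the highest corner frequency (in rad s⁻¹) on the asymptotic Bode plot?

Break frequencies occur at each pole and zero magnitude: 33.1 rad s⁻¹, 240 rad s⁻¹, 2000 rad s⁻¹, 3330 rad s⁻¹.
The highest is 3330 rad s⁻¹.

3330 rad s⁻¹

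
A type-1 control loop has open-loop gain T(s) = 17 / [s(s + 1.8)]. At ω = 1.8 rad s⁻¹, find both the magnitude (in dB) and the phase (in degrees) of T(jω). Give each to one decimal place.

|j1.8 + 1.8| = √(1.8² + 1.8²) = 2.546
|j1.8| = 1.8
|T(j1.8)| = 17 / (2.546 × 1.8) = 3.7101
20 log₁₀(3.7101) = 11.39 dB
∠(j1.8 + 1.8) = arctan(1.8/1.8) = 45.00°
∠(j1.8) = 90.00°
∠T(j1.8) = − (45.00° + 90.00°) = -135.00°

|T| = 11.4 dB, ∠T = -135.0 deg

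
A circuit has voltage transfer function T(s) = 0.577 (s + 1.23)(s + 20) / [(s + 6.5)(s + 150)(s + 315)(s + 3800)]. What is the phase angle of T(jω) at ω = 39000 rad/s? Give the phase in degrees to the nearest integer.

∠(j39000 + 1.23) = arctan(39000/1.23) = 90.00°
∠(j39000 + 20) = arctan(39000/20) = 89.97°
∠(j39000 + 6.5) = arctan(39000/6.5) = 89.99°
∠(j39000 + 150) = arctan(39000/150) = 89.78°
∠(j39000 + 315) = arctan(39000/315) = 89.54°
∠(j39000 + 3800) = arctan(39000/3800) = 84.43°
∠T(j39000) = 90.00° + 89.97° − (89.99° + 89.78° + 89.54° + 84.43°) = -173.77°

-174°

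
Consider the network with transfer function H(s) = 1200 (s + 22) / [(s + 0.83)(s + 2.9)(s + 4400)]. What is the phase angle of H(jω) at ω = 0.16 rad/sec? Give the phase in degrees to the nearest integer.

-14°

∠(j0.16 + 22) = arctan(0.16/22) = 0.42°
∠(j0.16 + 0.83) = arctan(0.16/0.83) = 10.91°
∠(j0.16 + 2.9) = arctan(0.16/2.9) = 3.16°
∠(j0.16 + 4400) = arctan(0.16/4400) = 0.00°
∠H(j0.16) = 0.42° − (10.91° + 3.16° + 0.00°) = -13.65°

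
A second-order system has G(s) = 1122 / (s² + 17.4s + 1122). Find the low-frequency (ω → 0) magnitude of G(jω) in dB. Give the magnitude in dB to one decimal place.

G(0) = 1122 / 1122 = 1
20 log₁₀(1) = 0.00 dB

0.0 dB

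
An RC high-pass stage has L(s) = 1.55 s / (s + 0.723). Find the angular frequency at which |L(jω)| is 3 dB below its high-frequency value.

For a single-pole high-pass, the −3 dB point is at the pole: ω = 0.723 rad/s.

0.723 rad/s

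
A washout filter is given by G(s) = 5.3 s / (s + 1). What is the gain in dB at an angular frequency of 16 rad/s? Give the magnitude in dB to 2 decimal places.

14.47 dB

|j16| = 16
|j16 + 1| = √(16² + 1²) = 16.03
|G(j16)| = 5.3 × 16 / 16.03 = 5.2897
20 log₁₀(5.2897) = 14.469 dB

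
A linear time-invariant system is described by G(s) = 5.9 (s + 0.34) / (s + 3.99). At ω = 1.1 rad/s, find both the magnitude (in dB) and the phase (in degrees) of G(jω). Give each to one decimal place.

|G| = 4.3 dB, ∠G = 57.4°

|j1.1 + 0.34| = √(1.1² + 0.34²) = 1.151
|j1.1 + 3.99| = √(1.1² + 3.99²) = 4.139
|G(j1.1)| = 5.9 × 1.151 / 4.139 = 1.6413
20 log₁₀(1.6413) = 4.30 dB
∠(j1.1 + 0.34) = arctan(1.1/0.34) = 72.82°
∠(j1.1 + 3.99) = arctan(1.1/3.99) = 15.41°
∠G(j1.1) = 72.82° − 15.41° = 57.41°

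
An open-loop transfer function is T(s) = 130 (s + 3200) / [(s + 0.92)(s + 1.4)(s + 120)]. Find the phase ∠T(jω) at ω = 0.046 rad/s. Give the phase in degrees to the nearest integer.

-5°

∠(j0.046 + 3200) = arctan(0.046/3200) = 0.00°
∠(j0.046 + 0.92) = arctan(0.046/0.92) = 2.86°
∠(j0.046 + 1.4) = arctan(0.046/1.4) = 1.88°
∠(j0.046 + 120) = arctan(0.046/120) = 0.02°
∠T(j0.046) = 0.00° − (2.86° + 1.88° + 0.02°) = -4.77°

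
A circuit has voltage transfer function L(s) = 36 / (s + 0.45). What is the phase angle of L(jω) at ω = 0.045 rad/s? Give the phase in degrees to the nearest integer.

∠(j0.045 + 0.45) = arctan(0.045/0.45) = 5.71°
∠L(j0.045) = −5.71° = -5.71°

-6°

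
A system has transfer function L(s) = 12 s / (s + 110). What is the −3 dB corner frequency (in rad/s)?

110 rad/s

For a single-pole high-pass, the −3 dB point is at the pole: ω = 110 rad/s.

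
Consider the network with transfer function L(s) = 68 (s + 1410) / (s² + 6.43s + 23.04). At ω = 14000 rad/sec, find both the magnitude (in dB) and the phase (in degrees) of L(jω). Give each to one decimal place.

|L| = -46.2 dB, ∠L = -95.7°

|j14000 + 1410| = √(14000² + 1410²) = 1.407e+04
|(j14000)² + 6.43(j14000) + 23.04| = |-1.96e+08 + j90020| = 1.96e+08
|L(j14000)| = 68 × 1.407e+04 / 1.96e+08 = 0.0048817
20 log₁₀(0.0048817) = -46.23 dB
∠(j14000 + 1410) = arctan(14000/1410) = 84.25°
∠[(j14000)² + 6.43(j14000) + 23.04] = ∠[-1.96e+08 + j90020] = 179.97°
∠L(j14000) = 84.25° − 179.97° = -95.72°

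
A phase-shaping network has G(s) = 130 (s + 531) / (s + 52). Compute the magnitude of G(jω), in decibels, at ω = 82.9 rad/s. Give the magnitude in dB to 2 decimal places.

|j82.9 + 531| = √(82.9² + 531²) = 537.4
|j82.9 + 52| = √(82.9² + 52²) = 97.86
|G(j82.9)| = 130 × 537.4 / 97.86 = 713.95
20 log₁₀(713.95) = 57.073 dB

57.07 dB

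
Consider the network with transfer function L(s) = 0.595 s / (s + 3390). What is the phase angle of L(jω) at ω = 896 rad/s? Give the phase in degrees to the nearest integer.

75°

∠(j896) = 90.00°
∠(j896 + 3390) = arctan(896/3390) = 14.81°
∠L(j896) = 90.00° − 14.81° = 75.19°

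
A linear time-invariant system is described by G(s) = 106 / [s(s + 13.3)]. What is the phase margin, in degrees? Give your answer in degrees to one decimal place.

62.1 deg

Gain crossover: |G(jω)| = 1 at ω ≈ 7.04 rad/s.
∠G(j7.04) = −90° − arctan(7.04/13.3) ≈ -117.90°
PM = 180° + (-117.90°) = 62.10°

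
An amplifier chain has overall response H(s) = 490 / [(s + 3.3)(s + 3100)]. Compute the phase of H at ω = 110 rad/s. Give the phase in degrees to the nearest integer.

-90 deg

∠(j110 + 3.3) = arctan(110/3.3) = 88.28°
∠(j110 + 3100) = arctan(110/3100) = 2.03°
∠H(j110) = − (88.28° + 2.03°) = -90.31°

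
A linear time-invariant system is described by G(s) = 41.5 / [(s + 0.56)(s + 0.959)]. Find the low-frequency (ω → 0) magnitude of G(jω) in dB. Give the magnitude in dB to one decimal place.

G(0) = 41.5 / (0.56 × 0.959) = 77.275
20 log₁₀(77.275) = 37.76 dB

37.8 dB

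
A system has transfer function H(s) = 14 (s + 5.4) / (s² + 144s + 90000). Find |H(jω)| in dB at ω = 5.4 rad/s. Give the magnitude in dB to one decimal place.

-58.5 dB

|j5.4 + 5.4| = √(5.4² + 5.4²) = 7.637
|(j5.4)² + 144(j5.4) + 90000| = |89971 + j777.6| = 8.997e+04
|H(j5.4)| = 14 × 7.637 / 8.997e+04 = 0.0011883
20 log₁₀(0.0011883) = -58.50 dB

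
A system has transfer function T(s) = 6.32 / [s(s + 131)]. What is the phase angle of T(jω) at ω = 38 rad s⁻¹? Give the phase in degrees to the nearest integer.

∠(j38 + 131) = arctan(38/131) = 16.18°
∠(j38) = 90.00°
∠T(j38) = − (16.18° + 90.00°) = -106.18°

-106°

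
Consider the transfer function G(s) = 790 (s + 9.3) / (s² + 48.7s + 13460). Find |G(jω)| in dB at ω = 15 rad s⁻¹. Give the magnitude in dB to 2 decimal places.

|j15 + 9.3| = √(15² + 9.3²) = 17.65
|(j15)² + 48.7(j15) + 13460| = |13235 + j730.5| = 1.326e+04
|G(j15)| = 790 × 17.65 / 1.326e+04 = 1.0519
20 log₁₀(1.0519) = 0.439 dB

0.44 dB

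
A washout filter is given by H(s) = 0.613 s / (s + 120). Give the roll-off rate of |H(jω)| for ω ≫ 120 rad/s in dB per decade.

With 1 zero and 1 pole, the high-frequency asymptotic slope is 20 × (1 − 1) = 0 dB/decade.

0 dB/decade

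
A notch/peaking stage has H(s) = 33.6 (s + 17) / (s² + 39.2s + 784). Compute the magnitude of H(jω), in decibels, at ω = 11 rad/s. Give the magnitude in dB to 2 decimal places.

-1.31 dB

|j11 + 17| = √(11² + 17²) = 20.25
|(j11)² + 39.2(j11) + 784| = |663 + j431.2| = 790.9
|H(j11)| = 33.6 × 20.25 / 790.9 = 0.86023
20 log₁₀(0.86023) = -1.308 dB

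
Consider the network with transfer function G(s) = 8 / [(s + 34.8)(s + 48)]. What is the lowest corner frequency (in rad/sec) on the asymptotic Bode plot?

Break frequencies occur at each pole and zero magnitude: 34.8 rad/sec, 48 rad/sec.
The lowest is 34.8 rad/sec.

34.8 rad/sec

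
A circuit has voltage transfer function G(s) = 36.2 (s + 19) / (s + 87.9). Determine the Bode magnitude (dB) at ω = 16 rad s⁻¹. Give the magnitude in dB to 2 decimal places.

20.06 dB

|j16 + 19| = √(16² + 19²) = 24.84
|j16 + 87.9| = √(16² + 87.9²) = 89.34
|G(j16)| = 36.2 × 24.84 / 89.34 = 10.064
20 log₁₀(10.064) = 20.056 dB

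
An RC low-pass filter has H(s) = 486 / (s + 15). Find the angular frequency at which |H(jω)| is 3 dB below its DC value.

For a single-pole low-pass, the −3 dB point is at the pole: ω = 15 rad/s.

15 rad/s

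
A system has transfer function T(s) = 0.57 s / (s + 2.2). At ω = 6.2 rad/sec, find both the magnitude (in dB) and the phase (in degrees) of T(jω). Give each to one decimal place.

|T| = -5.4 dB, ∠T = 19.5°

|j6.2| = 6.2
|j6.2 + 2.2| = √(6.2² + 2.2²) = 6.579
|T(j6.2)| = 0.57 × 6.2 / 6.579 = 0.53718
20 log₁₀(0.53718) = -5.40 dB
∠(j6.2) = 90.00°
∠(j6.2 + 2.2) = arctan(6.2/2.2) = 70.46°
∠T(j6.2) = 90.00° − 70.46° = 19.54°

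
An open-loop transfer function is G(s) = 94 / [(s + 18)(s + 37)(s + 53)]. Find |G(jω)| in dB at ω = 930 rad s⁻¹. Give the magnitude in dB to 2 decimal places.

|j930 + 18| = √(930² + 18²) = 930.2
|j930 + 37| = √(930² + 37²) = 930.7
|j930 + 53| = √(930² + 53²) = 931.5
|G(j930)| = 94 / (930.2 × 930.7 × 931.5) = 1.1656e-07
20 log₁₀(1.1656e-07) = -138.669 dB

-138.67 dB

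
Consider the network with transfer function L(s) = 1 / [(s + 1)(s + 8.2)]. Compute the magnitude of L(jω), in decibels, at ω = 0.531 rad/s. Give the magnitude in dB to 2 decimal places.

-19.37 dB

|j0.531 + 1| = √(0.531² + 1²) = 1.132
|j0.531 + 8.2| = √(0.531² + 8.2²) = 8.217
|L(j0.531)| = 1 / (1.132 × 8.217) = 0.10748
20 log₁₀(0.10748) = -19.373 dB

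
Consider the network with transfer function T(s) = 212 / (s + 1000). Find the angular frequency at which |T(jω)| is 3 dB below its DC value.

For a single-pole low-pass, the −3 dB point is at the pole: ω = 1000 rad/s.

1000 rad/s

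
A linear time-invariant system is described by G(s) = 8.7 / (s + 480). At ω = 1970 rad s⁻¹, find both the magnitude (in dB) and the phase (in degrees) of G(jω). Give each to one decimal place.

|j1970 + 480| = √(1970² + 480²) = 2028
|G(j1970)| = 8.7 / 2028 = 0.0042907
20 log₁₀(0.0042907) = -47.35 dB
∠(j1970 + 480) = arctan(1970/480) = 76.31°
∠G(j1970) = −76.31° = -76.31°

|G| = -47.3 dB, ∠G = -76.3°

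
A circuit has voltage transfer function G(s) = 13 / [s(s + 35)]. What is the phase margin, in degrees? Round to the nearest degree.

89°

Gain crossover: |G(jω)| = 1 at ω ≈ 0.371 rad/s.
∠G(j0.371) = −90° − arctan(0.371/35) ≈ -90.61°
PM = 180° + (-90.61°) = 89.39°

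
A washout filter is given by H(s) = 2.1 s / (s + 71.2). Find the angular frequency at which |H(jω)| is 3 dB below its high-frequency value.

For a single-pole high-pass, the −3 dB point is at the pole: ω = 71.2 rad/sec.

71.2 rad/sec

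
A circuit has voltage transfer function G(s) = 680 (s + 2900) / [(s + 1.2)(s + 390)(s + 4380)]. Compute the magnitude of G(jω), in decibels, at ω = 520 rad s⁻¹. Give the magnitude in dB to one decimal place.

|j520 + 2900| = √(520² + 2900²) = 2946
|j520 + 1.2| = √(520² + 1.2²) = 520
|j520 + 390| = √(520² + 390²) = 650
|j520 + 4380| = √(520² + 4380²) = 4411
|G(j520)| = 680 × 2946 / (520 × 650 × 4411) = 0.0013438
20 log₁₀(0.0013438) = -57.43 dB

-57.4 dB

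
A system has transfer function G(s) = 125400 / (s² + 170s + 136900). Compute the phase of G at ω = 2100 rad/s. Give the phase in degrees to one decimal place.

∠[(j2100)² + 170(j2100) + 136900] = ∠[-4.2731e+06 + j3.57e+05] = 175.22°
∠G(j2100) = −175.22° = -175.22°

-175.2°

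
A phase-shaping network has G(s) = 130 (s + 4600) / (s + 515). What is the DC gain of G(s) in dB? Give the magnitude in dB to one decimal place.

G(0) = 130 × 4600 / 515 = 1161.2
20 log₁₀(1161.2) = 61.30 dB

61.3 dB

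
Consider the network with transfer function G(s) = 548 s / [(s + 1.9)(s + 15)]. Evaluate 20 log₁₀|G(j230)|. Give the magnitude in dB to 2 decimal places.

7.52 dB

|j230| = 230
|j230 + 1.9| = √(230² + 1.9²) = 230
|j230 + 15| = √(230² + 15²) = 230.5
|G(j230)| = 548 × 230 / (230 × 230.5) = 2.3775
20 log₁₀(2.3775) = 7.522 dB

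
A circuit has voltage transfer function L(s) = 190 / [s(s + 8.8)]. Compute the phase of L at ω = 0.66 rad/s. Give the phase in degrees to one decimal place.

∠(j0.66 + 8.8) = arctan(0.66/8.8) = 4.29°
∠(j0.66) = 90.00°
∠L(j0.66) = − (4.29° + 90.00°) = -94.29°

-94.3 deg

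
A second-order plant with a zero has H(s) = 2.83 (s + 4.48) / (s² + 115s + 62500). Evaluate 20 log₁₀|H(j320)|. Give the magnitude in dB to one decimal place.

|j320 + 4.48| = √(320² + 4.48²) = 320
|(j320)² + 115(j320) + 62500| = |-39900 + j36800| = 5.428e+04
|H(j320)| = 2.83 × 320 / 5.428e+04 = 0.016686
20 log₁₀(0.016686) = -35.55 dB

-35.6 dB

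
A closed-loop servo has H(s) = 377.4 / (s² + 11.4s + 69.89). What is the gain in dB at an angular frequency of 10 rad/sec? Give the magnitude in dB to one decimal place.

10.1 dB

|(j10)² + 11.4(j10) + 69.89| = |-30.11 + j114| = 117.9
|H(j10)| = 377.4 / 117.9 = 3.2008
20 log₁₀(3.2008) = 10.11 dB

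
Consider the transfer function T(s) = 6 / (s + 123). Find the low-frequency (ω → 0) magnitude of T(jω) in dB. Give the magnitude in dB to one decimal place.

-26.2 dB

T(0) = 6 / 123 = 0.04878
20 log₁₀(0.04878) = -26.24 dB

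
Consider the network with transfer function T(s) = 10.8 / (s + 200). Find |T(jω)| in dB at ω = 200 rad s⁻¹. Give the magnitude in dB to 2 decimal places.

-28.36 dB

|j200 + 200| = √(200² + 200²) = 282.8
|T(j200)| = 10.8 / 282.8 = 0.038184
20 log₁₀(0.038184) = -28.362 dB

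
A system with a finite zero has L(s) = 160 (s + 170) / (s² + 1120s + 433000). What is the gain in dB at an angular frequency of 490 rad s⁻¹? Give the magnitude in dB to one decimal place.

-16.9 dB

|j490 + 170| = √(490² + 170²) = 518.7
|(j490)² + 1120(j490) + 433000| = |1.929e+05 + j5.488e+05| = 5.817e+05
|L(j490)| = 160 × 518.7 / 5.817e+05 = 0.14265
20 log₁₀(0.14265) = -16.91 dB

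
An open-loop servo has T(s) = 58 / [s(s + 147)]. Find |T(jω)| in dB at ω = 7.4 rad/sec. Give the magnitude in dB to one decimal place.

|j7.4 + 147| = √(7.4² + 147²) = 147.2
|j7.4| = 7.4
|T(j7.4)| = 58 / (147.2 × 7.4) = 0.053251
20 log₁₀(0.053251) = -25.47 dB

-25.5 dB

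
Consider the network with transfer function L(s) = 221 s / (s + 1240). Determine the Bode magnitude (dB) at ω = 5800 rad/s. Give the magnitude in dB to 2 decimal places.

|j5800| = 5800
|j5800 + 1240| = √(5800² + 1240²) = 5931
|L(j5800)| = 221 × 5800 / 5931 = 216.12
20 log₁₀(216.12) = 46.694 dB

46.69 dB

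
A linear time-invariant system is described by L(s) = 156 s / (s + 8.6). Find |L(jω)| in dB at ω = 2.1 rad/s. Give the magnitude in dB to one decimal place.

31.4 dB

|j2.1| = 2.1
|j2.1 + 8.6| = √(2.1² + 8.6²) = 8.853
|L(j2.1)| = 156 × 2.1 / 8.853 = 37.006
20 log₁₀(37.006) = 31.37 dB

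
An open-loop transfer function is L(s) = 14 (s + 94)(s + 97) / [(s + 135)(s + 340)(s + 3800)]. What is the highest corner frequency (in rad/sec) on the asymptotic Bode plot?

3800 rad/sec

Break frequencies occur at each pole and zero magnitude: 94 rad/sec, 97 rad/sec, 135 rad/sec, 340 rad/sec, 3800 rad/sec.
The highest is 3800 rad/sec.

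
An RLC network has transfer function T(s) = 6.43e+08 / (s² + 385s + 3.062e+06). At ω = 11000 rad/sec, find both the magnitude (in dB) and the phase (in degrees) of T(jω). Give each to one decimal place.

|T| = 14.7 dB, ∠T = -177.9°

|(j11000)² + 385(j11000) + 3.062e+06| = |-1.1794e+08 + j4.235e+06| = 1.18e+08
|T(j11000)| = 6.43e+08 / 1.18e+08 = 5.4485
20 log₁₀(5.4485) = 14.73 dB
∠[(j11000)² + 385(j11000) + 3.062e+06] = ∠[-1.1794e+08 + j4.235e+06] = 177.94°
∠T(j11000) = −177.94° = -177.94°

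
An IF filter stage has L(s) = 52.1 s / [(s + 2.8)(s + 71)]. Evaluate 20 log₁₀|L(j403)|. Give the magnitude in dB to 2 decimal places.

-17.90 dB

|j403| = 403
|j403 + 2.8| = √(403² + 2.8²) = 403
|j403 + 71| = √(403² + 71²) = 409.2
|L(j403)| = 52.1 × 403 / (403 × 409.2) = 0.12732
20 log₁₀(0.12732) = -17.902 dB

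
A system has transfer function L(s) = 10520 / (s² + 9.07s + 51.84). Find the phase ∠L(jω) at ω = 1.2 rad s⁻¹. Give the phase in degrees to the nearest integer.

-12°

∠[(j1.2)² + 9.07(j1.2) + 51.84] = ∠[50.4 + j10.884] = 12.19°
∠L(j1.2) = −12.19° = -12.19°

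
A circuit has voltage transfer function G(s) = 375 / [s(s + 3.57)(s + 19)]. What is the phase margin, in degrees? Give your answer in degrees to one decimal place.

Gain crossover: |G(jω)| = 1 at ω ≈ 3.74 rad/s.
∠G(j3.74) = −90° − arctan(3.74/3.57) − arctan(3.74/19) ≈ -147.50°
PM = 180° + (-147.50°) = 32.50°

32.5°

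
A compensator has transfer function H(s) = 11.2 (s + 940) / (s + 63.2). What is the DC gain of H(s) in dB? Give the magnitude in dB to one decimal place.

44.4 dB

H(0) = 11.2 × 940 / 63.2 = 166.58
20 log₁₀(166.58) = 44.43 dB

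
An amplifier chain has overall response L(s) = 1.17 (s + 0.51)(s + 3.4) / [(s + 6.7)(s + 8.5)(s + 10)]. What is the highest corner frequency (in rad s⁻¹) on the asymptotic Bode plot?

Break frequencies occur at each pole and zero magnitude: 0.51 rad s⁻¹, 3.4 rad s⁻¹, 6.7 rad s⁻¹, 8.5 rad s⁻¹, 10 rad s⁻¹.
The highest is 10 rad s⁻¹.

10 rad s⁻¹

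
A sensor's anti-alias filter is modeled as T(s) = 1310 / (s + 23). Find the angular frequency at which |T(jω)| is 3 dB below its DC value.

For a single-pole low-pass, the −3 dB point is at the pole: ω = 23 rad/s.

23 rad/s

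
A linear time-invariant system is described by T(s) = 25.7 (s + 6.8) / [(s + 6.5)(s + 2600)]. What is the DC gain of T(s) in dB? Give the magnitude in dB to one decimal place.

-39.7 dB

T(0) = 25.7 × 6.8 / (6.5 × 2600) = 0.010341
20 log₁₀(0.010341) = -39.71 dB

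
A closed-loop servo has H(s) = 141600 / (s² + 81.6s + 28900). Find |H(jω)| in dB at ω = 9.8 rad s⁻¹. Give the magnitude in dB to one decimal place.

|(j9.8)² + 81.6(j9.8) + 28900| = |28804 + j799.68| = 2.882e+04
|H(j9.8)| = 141600 / 2.882e+04 = 4.9141
20 log₁₀(4.9141) = 13.83 dB

13.8 dB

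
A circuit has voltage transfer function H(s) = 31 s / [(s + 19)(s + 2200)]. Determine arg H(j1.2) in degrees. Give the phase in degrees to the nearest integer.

86°

∠(j1.2) = 90.00°
∠(j1.2 + 19) = arctan(1.2/19) = 3.61°
∠(j1.2 + 2200) = arctan(1.2/2200) = 0.03°
∠H(j1.2) = 90.00° − (3.61° + 0.03°) = 86.35°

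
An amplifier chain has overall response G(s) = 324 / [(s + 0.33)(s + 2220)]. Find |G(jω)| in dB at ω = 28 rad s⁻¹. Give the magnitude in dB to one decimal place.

-45.7 dB

|j28 + 0.33| = √(28² + 0.33²) = 28
|j28 + 2220| = √(28² + 2220²) = 2220
|G(j28)| = 324 / (28 × 2220) = 0.0052116
20 log₁₀(0.0052116) = -45.66 dB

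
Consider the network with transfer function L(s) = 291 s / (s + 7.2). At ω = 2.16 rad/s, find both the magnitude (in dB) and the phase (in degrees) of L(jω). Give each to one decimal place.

|L| = 38.4 dB, ∠L = 73.3°

|j2.16| = 2.16
|j2.16 + 7.2| = √(2.16² + 7.2²) = 7.517
|L(j2.16)| = 291 × 2.16 / 7.517 = 83.618
20 log₁₀(83.618) = 38.45 dB
∠(j2.16) = 90.00°
∠(j2.16 + 7.2) = arctan(2.16/7.2) = 16.70°
∠L(j2.16) = 90.00° − 16.70° = 73.30°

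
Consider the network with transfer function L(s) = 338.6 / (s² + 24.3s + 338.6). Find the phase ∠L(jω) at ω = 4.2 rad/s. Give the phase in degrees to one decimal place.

∠[(j4.2)² + 24.3(j4.2) + 338.6] = ∠[320.96 + j102.06] = 17.64°
∠L(j4.2) = −17.64° = -17.64°

-17.6°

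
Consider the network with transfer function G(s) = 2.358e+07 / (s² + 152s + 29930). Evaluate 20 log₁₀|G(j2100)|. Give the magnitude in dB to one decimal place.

14.6 dB

|(j2100)² + 152(j2100) + 29930| = |-4.3801e+06 + j3.192e+05| = 4.392e+06
|G(j2100)| = 2.358e+07 / 4.392e+06 = 5.3692
20 log₁₀(5.3692) = 14.60 dB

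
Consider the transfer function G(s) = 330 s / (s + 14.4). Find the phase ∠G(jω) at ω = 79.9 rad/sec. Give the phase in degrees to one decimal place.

10.2°

∠(j79.9) = 90.00°
∠(j79.9 + 14.4) = arctan(79.9/14.4) = 79.78°
∠G(j79.9) = 90.00° − 79.78° = 10.22°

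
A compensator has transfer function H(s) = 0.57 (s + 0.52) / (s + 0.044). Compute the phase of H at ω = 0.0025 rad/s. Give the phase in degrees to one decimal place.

∠(j0.0025 + 0.52) = arctan(0.0025/0.52) = 0.28°
∠(j0.0025 + 0.044) = arctan(0.0025/0.044) = 3.25°
∠H(j0.0025) = 0.28° − 3.25° = -2.98°

-3.0°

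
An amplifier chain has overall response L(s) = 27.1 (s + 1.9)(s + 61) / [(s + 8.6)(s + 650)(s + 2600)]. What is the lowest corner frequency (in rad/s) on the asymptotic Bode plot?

1.9 rad/s

Break frequencies occur at each pole and zero magnitude: 1.9 rad/s, 8.6 rad/s, 61 rad/s, 650 rad/s, 2600 rad/s.
The lowest is 1.9 rad/s.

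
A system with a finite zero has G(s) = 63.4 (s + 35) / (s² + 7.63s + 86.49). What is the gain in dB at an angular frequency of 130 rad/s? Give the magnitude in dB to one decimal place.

-5.9 dB

|j130 + 35| = √(130² + 35²) = 134.6
|(j130)² + 7.63(j130) + 86.49| = |-16814 + j991.9| = 1.684e+04
|G(j130)| = 63.4 × 134.6 / 1.684e+04 = 0.50678
20 log₁₀(0.50678) = -5.90 dB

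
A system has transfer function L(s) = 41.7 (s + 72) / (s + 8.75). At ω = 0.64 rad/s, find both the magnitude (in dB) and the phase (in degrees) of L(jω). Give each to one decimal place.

|j0.64 + 72| = √(0.64² + 72²) = 72
|j0.64 + 8.75| = √(0.64² + 8.75²) = 8.773
|L(j0.64)| = 41.7 × 72 / 8.773 = 342.23
20 log₁₀(342.23) = 50.69 dB
∠(j0.64 + 72) = arctan(0.64/72) = 0.51°
∠(j0.64 + 8.75) = arctan(0.64/8.75) = 4.18°
∠L(j0.64) = 0.51° − 4.18° = -3.67°

|L| = 50.7 dB, ∠L = -3.7°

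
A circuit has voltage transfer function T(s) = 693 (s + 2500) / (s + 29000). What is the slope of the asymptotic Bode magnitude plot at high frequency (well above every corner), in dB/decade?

With 1 zero and 1 pole, the high-frequency asymptotic slope is 20 × (1 − 1) = 0 dB/decade.

0 dB/decade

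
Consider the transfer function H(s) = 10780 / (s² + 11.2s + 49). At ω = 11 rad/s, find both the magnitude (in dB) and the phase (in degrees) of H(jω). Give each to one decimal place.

|H| = 37.6 dB, ∠H = -120.3°

|(j11)² + 11.2(j11) + 49| = |-72 + j123.2| = 142.7
|H(j11)| = 10780 / 142.7 = 75.545
20 log₁₀(75.545) = 37.56 dB
∠[(j11)² + 11.2(j11) + 49] = ∠[-72 + j123.2] = 120.30°
∠H(j11) = −120.30° = -120.30°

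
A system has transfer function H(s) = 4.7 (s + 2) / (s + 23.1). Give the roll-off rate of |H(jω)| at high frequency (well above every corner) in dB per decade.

With 1 zero and 1 pole, the high-frequency asymptotic slope is 20 × (1 − 1) = 0 dB/decade.

0 dB/decade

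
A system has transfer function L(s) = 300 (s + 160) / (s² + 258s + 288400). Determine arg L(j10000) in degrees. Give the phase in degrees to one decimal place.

∠(j10000 + 160) = arctan(10000/160) = 89.08°
∠[(j10000)² + 258(j10000) + 288400] = ∠[-9.9712e+07 + j2.58e+06] = 178.52°
∠L(j10000) = 89.08° − 178.52° = -89.43°

-89.4°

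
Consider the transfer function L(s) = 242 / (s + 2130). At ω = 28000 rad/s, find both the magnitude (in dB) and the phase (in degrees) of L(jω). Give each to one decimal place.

|L| = -41.3 dB, ∠L = -85.6°

|j28000 + 2130| = √(28000² + 2130²) = 2.808e+04
|L(j28000)| = 242 / 2.808e+04 = 0.008618
20 log₁₀(0.008618) = -41.29 dB
∠(j28000 + 2130) = arctan(28000/2130) = 85.65°
∠L(j28000) = −85.65° = -85.65°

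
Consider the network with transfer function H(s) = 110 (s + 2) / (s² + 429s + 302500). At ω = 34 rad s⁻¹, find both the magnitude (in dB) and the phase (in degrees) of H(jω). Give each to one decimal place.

|H| = -38.1 dB, ∠H = 83.9°

|j34 + 2| = √(34² + 2²) = 34.06
|(j34)² + 429(j34) + 302500| = |3.0134e+05 + j14586| = 3.017e+05
|H(j34)| = 110 × 34.06 / 3.017e+05 = 0.012418
20 log₁₀(0.012418) = -38.12 dB
∠(j34 + 2) = arctan(34/2) = 86.63°
∠[(j34)² + 429(j34) + 302500] = ∠[3.0134e+05 + j14586] = 2.77°
∠H(j34) = 86.63° − 2.77° = 83.86°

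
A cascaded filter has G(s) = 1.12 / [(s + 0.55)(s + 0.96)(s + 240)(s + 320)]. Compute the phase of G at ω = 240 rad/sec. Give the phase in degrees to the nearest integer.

-262 deg

∠(j240 + 0.55) = arctan(240/0.55) = 89.87°
∠(j240 + 0.96) = arctan(240/0.96) = 89.77°
∠(j240 + 240) = arctan(240/240) = 45.00°
∠(j240 + 320) = arctan(240/320) = 36.87°
∠G(j240) = − (89.87° + 89.77° + 45.00° + 36.87°) = -261.51°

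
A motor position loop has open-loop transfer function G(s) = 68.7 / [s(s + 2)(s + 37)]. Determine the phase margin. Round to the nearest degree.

Gain crossover: |G(jω)| = 1 at ω ≈ 0.854 rad/s.
∠G(j0.854) = −90° − arctan(0.854/2) − arctan(0.854/37) ≈ -114.44°
PM = 180° + (-114.44°) = 65.56°

66 deg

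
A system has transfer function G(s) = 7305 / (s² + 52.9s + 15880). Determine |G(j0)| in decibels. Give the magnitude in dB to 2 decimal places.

G(0) = 7305 / 15880 = 0.46001
20 log₁₀(0.46001) = -6.745 dB

-6.74 dB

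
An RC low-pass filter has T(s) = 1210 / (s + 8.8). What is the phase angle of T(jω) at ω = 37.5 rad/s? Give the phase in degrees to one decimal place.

-76.8°

∠(j37.5 + 8.8) = arctan(37.5/8.8) = 76.79°
∠T(j37.5) = −76.79° = -76.79°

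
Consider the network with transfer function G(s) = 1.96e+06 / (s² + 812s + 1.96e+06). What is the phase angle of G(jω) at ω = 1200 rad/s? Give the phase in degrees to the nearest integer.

∠[(j1200)² + 812(j1200) + 1.96e+06] = ∠[5.2e+05 + j9.744e+05] = 61.91°
∠G(j1200) = −61.91° = -61.91°

-62 deg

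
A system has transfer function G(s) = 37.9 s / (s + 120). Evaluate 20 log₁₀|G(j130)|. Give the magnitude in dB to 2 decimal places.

|j130| = 130
|j130 + 120| = √(130² + 120²) = 176.9
|G(j130)| = 37.9 × 130 / 176.9 = 27.849
20 log₁₀(27.849) = 28.896 dB

28.90 dB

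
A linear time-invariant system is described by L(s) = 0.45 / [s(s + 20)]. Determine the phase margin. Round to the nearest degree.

Gain crossover: |L(jω)| = 1 at ω ≈ 0.0225 rad s⁻¹.
∠L(j0.0225) = −90° − arctan(0.0225/20) ≈ -90.06°
PM = 180° + (-90.06°) = 89.94°

90°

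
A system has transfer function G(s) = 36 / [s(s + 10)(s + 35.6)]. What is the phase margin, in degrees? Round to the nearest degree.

Gain crossover: |G(jω)| = 1 at ω ≈ 0.101 rad s⁻¹.
∠G(j0.101) = −90° − arctan(0.101/10) − arctan(0.101/35.6) ≈ -90.74°
PM = 180° + (-90.74°) = 89.26°

89°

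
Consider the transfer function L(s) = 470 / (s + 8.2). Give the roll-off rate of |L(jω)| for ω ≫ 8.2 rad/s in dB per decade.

With 0 zeros and 1 pole, the high-frequency asymptotic slope is 20 × (0 − 1) = -20 dB/decade.

-20 dB/decade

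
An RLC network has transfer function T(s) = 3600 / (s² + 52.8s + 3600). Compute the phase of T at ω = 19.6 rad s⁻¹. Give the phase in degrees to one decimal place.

∠[(j19.6)² + 52.8(j19.6) + 3600] = ∠[3215.8 + j1034.9] = 17.84°
∠T(j19.6) = −17.84° = -17.84°

-17.8 deg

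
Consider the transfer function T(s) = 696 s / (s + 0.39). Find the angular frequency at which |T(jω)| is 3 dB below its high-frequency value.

For a single-pole high-pass, the −3 dB point is at the pole: ω = 0.39 rad/s.

0.39 rad/s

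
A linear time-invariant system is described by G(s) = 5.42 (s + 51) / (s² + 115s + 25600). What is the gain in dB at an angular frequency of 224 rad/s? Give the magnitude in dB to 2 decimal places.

-29.13 dB

|j224 + 51| = √(224² + 51²) = 229.7
|(j224)² + 115(j224) + 25600| = |-24576 + j25760| = 3.56e+04
|G(j224)| = 5.42 × 229.7 / 3.56e+04 = 0.034973
20 log₁₀(0.034973) = -29.125 dB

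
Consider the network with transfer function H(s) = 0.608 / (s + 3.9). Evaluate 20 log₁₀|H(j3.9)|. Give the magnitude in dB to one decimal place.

-19.2 dB

|j3.9 + 3.9| = √(3.9² + 3.9²) = 5.515
|H(j3.9)| = 0.608 / 5.515 = 0.11024
20 log₁₀(0.11024) = -19.15 dB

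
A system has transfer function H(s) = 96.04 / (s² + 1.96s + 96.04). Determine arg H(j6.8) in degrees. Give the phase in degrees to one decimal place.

-15.0°

∠[(j6.8)² + 1.96(j6.8) + 96.04] = ∠[49.8 + j13.328] = 14.98°
∠H(j6.8) = −14.98° = -14.98°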